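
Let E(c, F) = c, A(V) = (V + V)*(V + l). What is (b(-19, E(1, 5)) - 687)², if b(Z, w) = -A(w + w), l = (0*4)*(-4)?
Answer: 483025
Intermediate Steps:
l = 0 (l = 0*(-4) = 0)
A(V) = 2*V² (A(V) = (V + V)*(V + 0) = (2*V)*V = 2*V²)
b(Z, w) = -8*w² (b(Z, w) = -2*(w + w)² = -2*(2*w)² = -2*4*w² = -8*w²)
(b(-19, E(1, 5)) - 687)² = (-8*1² - 687)² = (-8*1 - 687)² = (-8 - 687)² = (-695)² = 483025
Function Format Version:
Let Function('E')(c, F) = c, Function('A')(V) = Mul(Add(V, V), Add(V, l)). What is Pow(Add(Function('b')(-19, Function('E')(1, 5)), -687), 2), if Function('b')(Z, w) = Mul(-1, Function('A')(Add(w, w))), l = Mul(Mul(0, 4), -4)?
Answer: 483025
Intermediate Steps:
l = 0 (l = Mul(0, -4) = 0)
Function('A')(V) = Mul(2, Pow(V, 2)) (Function('A')(V) = Mul(Add(V, V), Add(V, 0)) = Mul(Mul(2, V), V) = Mul(2, Pow(V, 2)))
Function('b')(Z, w) = Mul(-8, Pow(w, 2)) (Function('b')(Z, w) = Mul(-1, Mul(2, Pow(Add(w, w), 2))) = Mul(-1, Mul(2, Pow(Mul(2, w), 2))) = Mul(-1, Mul(2, Mul(4, Pow(w, 2)))) = Mul(-1, Mul(8, Pow(w, 2))) = Mul(-8, Pow(w, 2)))
Pow(Add(Function('b')(-19, Function('E')(1, 5)), -687), 2) = Pow(Add(Mul(-8, Pow(1, 2)), -687), 2) = Pow(Add(Mul(-8, 1), -687), 2) = Pow(Add(-8, -687), 2) = Pow(-695, 2) = 483025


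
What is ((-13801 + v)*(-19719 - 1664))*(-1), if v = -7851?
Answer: -462984716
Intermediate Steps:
((-13801 + v)*(-19719 - 1664))*(-1) = ((-13801 - 7851)*(-19719 - 1664))*(-1) = -21652*(-21383)*(-1) = 462984716*(-1) = -462984716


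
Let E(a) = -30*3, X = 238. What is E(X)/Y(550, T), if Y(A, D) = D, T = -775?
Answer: 18/155 ≈ 0.11613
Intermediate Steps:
E(a) = -90
E(X)/Y(550, T) = -90/(-775) = -90*(-1/775) = 18/155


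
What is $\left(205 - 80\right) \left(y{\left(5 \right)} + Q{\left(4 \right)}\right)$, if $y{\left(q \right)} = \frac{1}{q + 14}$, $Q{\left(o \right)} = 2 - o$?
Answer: $- \frac{4625}{19} \approx -243.42$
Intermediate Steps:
$y{\left(q \right)} = \frac{1}{14 + q}$
$\left(205 - 80\right) \left(y{\left(5 \right)} + Q{\left(4 \right)}\right) = \left(205 - 80\right) \left(\frac{1}{14 + 5} + \left(2 - 4\right)\right) = 125 \left(\frac{1}{19} + \left(2 - 4\right)\right) = 125 \left(\frac{1}{19} - 2\right) = 125 \left(- \frac{37}{19}\right) = - \frac{4625}{19}$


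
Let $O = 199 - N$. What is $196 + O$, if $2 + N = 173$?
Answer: $224$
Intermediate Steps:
$N = 171$ ($N = -2 + 173 = 171$)
$O = 28$ ($O = 199 - 171 = 28$)
$196 + O = 196 + 28 = 224$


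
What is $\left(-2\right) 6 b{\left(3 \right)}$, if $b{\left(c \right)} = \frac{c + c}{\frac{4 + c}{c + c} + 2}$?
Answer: $- \frac{432}{19} \approx -22.737$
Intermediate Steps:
$b{\left(c \right)} = \frac{2 c}{2 + \frac{4 + c}{2 c}}$ ($b{\left(c \right)} = \frac{2 c}{\frac{4 + c}{2 c} + 2} = \frac{2 c}{2 + \frac{4 + c}{2 c}}$)
$\left(-2\right) 6 b{\left(3 \right)} = \left(-2\right) 6 \frac{4 \cdot 3^{2}}{4 + 5 \cdot 3} = - 12 \cdot 4 \cdot 9 \frac{1}{4 + 15} = - 12 \cdot 4 \cdot 9 \cdot \frac{1}{19} = \left(-12\right) \frac{36}{19} = - \frac{432}{19}$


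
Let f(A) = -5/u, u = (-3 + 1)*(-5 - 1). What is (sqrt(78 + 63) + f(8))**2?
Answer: 20329/144 - 5*sqrt(141)/6 ≈ 131.28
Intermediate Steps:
u = 12 (u = -2*(-6) = 12)
f(A) = -5/12
(sqrt(78 + 63) + f(8))**2 = (sqrt(78 + 63) - 5/12)**2 = (sqrt(141) - 5/12)**2 = (-5/12 + sqrt(141))**2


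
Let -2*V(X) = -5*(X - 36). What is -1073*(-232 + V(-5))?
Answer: 717837/2 ≈ 3.5892e+5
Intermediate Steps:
V(X) = -90 + 5*X/2 (V(X) = -(-5)*(X - 36)/2 = -(-5)*(-36 + X)/2 = -(180 - 5*X)/2 = -90 + 5*X/2)
-1073*(-232 + V(-5)) = -1073*(-232 + (-90 + (5/2)*(-5))) = -1073*(-232 + (-90 - 25/2)) = -1073*(-232 - 205/2) = -1073*(-669/2) = 717837/2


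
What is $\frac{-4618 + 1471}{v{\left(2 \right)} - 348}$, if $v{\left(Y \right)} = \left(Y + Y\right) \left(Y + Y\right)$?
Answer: $\frac{3147}{332} \approx 9.4789$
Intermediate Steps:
$v{\left(Y \right)} = 4 Y^{2}$ ($v{\left(Y \right)} = 2 Y 2 Y = 4 Y^{2}$)
$\frac{-4618 + 1471}{v{\left(2 \right)} - 348} = \frac{-4618 + 1471}{4 \cdot 2^{2} - 348} = - \frac{3147}{4 \cdot 4 - 348} = - \frac{3147}{16 - 348} = - \frac{3147}{-332} = \left(-3147\right) \left(- \frac{1}{332}\right) = \frac{3147}{332}$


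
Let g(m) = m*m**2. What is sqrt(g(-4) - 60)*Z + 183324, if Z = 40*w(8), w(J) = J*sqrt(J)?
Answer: 183324 + 1280*I*sqrt(62) ≈ 1.8332e+5 + 10079.0*I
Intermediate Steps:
g(m) = m**3
w(J) = J**(3/2)
Z = 640*sqrt(2) (Z = 40*8**(3/2) = 40*(16*sqrt(2)) = 640*sqrt(2) ≈ 905.10)
sqrt(g(-4) - 60)*Z + 183324 = sqrt((-4)**3 - 60)*(640*sqrt(2)) + 183324 = sqrt(-64 - 60)*(640*sqrt(2)) + 183324 = sqrt(-124)*(640*sqrt(2)) + 183324 = (2*I*sqrt(31))*(640*sqrt(2)) + 183324 = 1280*I*sqrt(62) + 183324 = 183324 + 1280*I*sqrt(62)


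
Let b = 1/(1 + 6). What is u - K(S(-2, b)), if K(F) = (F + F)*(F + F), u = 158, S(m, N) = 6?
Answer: 14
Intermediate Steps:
b = ⅐ (b = 1/7 = ⅐ ≈ 0.14286)
K(F) = 4*F² (K(F) = (2*F)*(2*F) = 4*F²)
u - K(S(-2, b)) = 158 - 4*6² = 158 - 4*36 = 158 - 1*144 = 158 - 144 = 14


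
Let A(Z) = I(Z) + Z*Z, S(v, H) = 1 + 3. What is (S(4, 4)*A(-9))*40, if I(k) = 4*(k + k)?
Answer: 1440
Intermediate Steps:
S(v, H) = 4
I(k) = 8*k (I(k) = 4*(2*k) = 8*k)
A(Z) = Z² + 8*Z (A(Z) = 8*Z + Z*Z = 8*Z + Z² = Z² + 8*Z)
(S(4, 4)*A(-9))*40 = (4*(-9*(8 - 9)))*40 = (4*(-9*(-1)))*40 = (4*9)*40 = 36*40 = 1440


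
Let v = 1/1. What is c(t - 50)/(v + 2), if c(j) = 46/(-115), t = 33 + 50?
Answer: -2/15 ≈ -0.13333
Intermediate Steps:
t = 83
v = 1
c(j) = -⅖ (c(j) = 46*(-1/115) = -⅖)
c(t - 50)/(v + 2) = -⅖/(1 + 2) = -⅖/3 = (⅓)*(-⅖) = -2/15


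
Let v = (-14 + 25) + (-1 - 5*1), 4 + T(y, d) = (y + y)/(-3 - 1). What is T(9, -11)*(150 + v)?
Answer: -2635/2 ≈ -1317.5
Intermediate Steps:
T(y, d) = -4 - y/2 (T(y, d) = -4 + (y + y)/(-3 - 1) = -4 + (2*y)/(-4) = -4 + (2*y)*(-¼) = -4 - y/2)
v = 5 (v = 11 + (-1 - 5) = 11 - 6 = 5)
T(9, -11)*(150 + v) = (-4 - ½*9)*(150 + 5) = (-4 - 9/2)*155 = -17/2*155 = -2635/2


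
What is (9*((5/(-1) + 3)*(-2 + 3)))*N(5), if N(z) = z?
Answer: -90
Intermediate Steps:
(9*((5/(-1) + 3)*(-2 + 3)))*N(5) = (9*((5/(-1) + 3)*(-2 + 3)))*5 = (9*((5*(-1) + 3)*1))*5 = (9*((-5 + 3)*1))*5 = (9*(-2*1))*5 = (9*(-2))*5 = -18*5 = -90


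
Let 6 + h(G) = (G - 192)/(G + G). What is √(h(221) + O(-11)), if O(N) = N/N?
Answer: I*√964002/442 ≈ 2.2213*I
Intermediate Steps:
h(G) = -6 + (-192 + G)/(2*G) (h(G) = -6 + (G - 192)/(G + G) = -6 + (-192 + G)/((2*G)) = -6 + (-192 + G)*(1/(2*G)) = -6 + (-192 + G)/(2*G))
O(N) = 1
√(h(221) + O(-11)) = √((-11/2 - 96/221) + 1) = √(-2623/442 + 1) = √(-2181/442) = I*√964002/442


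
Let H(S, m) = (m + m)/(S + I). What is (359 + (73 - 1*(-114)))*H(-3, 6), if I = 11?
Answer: 819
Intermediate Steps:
H(S, m) = 2*m/(11 + S) (H(S, m) = (m + m)/(S + 11) = (2*m)/(11 + S) = 2*m/(11 + S))
(359 + (73 - 1*(-114)))*H(-3, 6) = (359 + (73 - 1*(-114)))*(2*6/(11 - 3)) = (359 + (73 + 114))*(2*6/8) = (359 + 187)*(2*6*(1/8)) = 546*(3/2) = 819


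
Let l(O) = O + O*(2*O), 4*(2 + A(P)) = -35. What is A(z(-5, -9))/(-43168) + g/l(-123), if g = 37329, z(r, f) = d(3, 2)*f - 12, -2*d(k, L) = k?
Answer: 2148989631/1734490240 ≈ 1.2390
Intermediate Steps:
d(k, L) = -k/2
z(r, f) = -12 - 3*f/2 (z(r, f) = (-1/2*3)*f - 12 = -3*f/2 - 12 = -12 - 3*f/2)
A(P) = -43/4 (A(P) = -2 + (1/4)*(-35) = -2 - 35/4 = -43/4)
l(O) = O + 2*O**2
A(z(-5, -9))/(-43168) + g/l(-123) = -43/4/(-43168) + 37329/((-123*(1 + 2*(-123)))) = -43/4*(-1/43168) + 37329/((-123*(1 - 246))) = 43/172672 + 37329/((-123*(-245))) = 43/172672 + 37329/30135 = 43/172672 + 37329*(1/30135) = 43/172672 + 12443/10045 = 2148989631/1734490240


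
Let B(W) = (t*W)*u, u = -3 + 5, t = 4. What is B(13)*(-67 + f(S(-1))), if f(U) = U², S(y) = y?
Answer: -6864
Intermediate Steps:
u = 2
B(W) = 8*W (B(W) = (4*W)*2 = 8*W)
B(13)*(-67 + f(S(-1))) = (8*13)*(-67 + (-1)²) = 104*(-67 + 1) = 104*(-66) = -6864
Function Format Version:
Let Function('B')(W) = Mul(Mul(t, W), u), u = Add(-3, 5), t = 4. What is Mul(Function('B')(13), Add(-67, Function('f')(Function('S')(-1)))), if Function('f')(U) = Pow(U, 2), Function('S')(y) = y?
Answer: -6864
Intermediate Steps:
u = 2
Function('B')(W) = Mul(8, W) (Function('B')(W) = Mul(Mul(4, W), 2) = Mul(8, W))
Mul(Function('B')(13), Add(-67, Function('f')(Function('S')(-1)))) = Mul(Mul(8, 13), Add(-67, Pow(-1, 2))) = Mul(104, Add(-67, 1)) = Mul(104, -66) = -6864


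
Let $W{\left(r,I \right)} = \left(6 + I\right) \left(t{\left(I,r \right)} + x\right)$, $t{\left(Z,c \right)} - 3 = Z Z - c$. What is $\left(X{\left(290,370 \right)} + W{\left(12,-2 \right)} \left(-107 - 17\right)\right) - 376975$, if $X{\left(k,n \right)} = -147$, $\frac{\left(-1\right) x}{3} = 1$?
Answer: $-373154$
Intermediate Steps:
$t{\left(Z,c \right)} = 3 + Z^{2} - c$ ($t{\left(Z,c \right)} = 3 + \left(Z Z - c\right) = 3 + \left(Z^{2} - c\right) = 3 + Z^{2} - c$)
$x = -3$ ($x = \left(-3\right) 1 = -3$)
$W{\left(r,I \right)} = \left(6 + I\right) \left(I^{2} - r\right)$ ($W{\left(r,I \right)} = \left(6 + I\right) \left(\left(3 + I^{2} - r\right) - 3\right) = \left(6 + I\right) \left(I^{2} - r\right)$)
$\left(X{\left(290,370 \right)} + W{\left(12,-2 \right)} \left(-107 - 17\right)\right) - 376975 = \left(-147 + \left(\left(-2\right)^{3} - 72 + 6 \left(-2\right)^{2} - \left(-2\right) 12\right) \left(-107 - 17\right)\right) - 376975 = \left(-147 + \left(-8 - 72 + 6 \cdot 4 + 24\right) \left(-124\right)\right) - 376975 = \left(-147 + \left(-8 - 72 + 24 + 24\right) \left(-124\right)\right) - 376975 = \left(-147 - -3968\right) - 376975 = \left(-147 + 3968\right) - 376975 = 3821 - 376975 = -373154$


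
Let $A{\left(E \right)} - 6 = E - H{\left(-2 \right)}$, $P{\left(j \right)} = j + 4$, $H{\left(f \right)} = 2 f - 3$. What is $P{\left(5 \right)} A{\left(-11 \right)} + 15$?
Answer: $33$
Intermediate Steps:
$H{\left(f \right)} = -3 + 2 f$
$P{\left(j \right)} = 4 + j$
$A{\left(E \right)} = 13 + E$ ($A{\left(E \right)} = 6 - \left(-3 - 4 - E\right) = 6 + \left(E - \left(-3 - 4\right)\right) = 6 + \left(E - -7\right) = 6 + \left(E + 7\right) = 6 + \left(7 + E\right) = 13 + E$)
$P{\left(5 \right)} A{\left(-11 \right)} + 15 = \left(4 + 5\right) \left(13 - 11\right) + 15 = 9 \cdot 2 + 15 = 18 + 15 = 33$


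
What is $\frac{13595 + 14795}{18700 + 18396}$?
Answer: $\frac{14195}{18548} \approx 0.76531$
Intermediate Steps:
$\frac{13595 + 14795}{18700 + 18396} = \frac{28390}{37096} = 28390 \cdot \frac{1}{37096} = \frac{14195}{18548}$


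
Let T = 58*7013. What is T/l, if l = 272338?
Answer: 203377/136169 ≈ 1.4936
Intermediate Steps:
T = 406754
T/l = 406754/272338 = 406754*(1/272338) = 203377/136169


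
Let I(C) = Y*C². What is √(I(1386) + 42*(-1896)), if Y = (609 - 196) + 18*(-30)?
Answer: 6*I*√6779059 ≈ 15622.0*I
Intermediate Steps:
Y = -127 (Y = 413 - 540 = -127)
I(C) = -127*C²
√(I(1386) + 42*(-1896)) = √(-127*1386² + 42*(-1896)) = √(-127*1920996 - 79632) = √(-243966492 - 79632) = √(-244046124) = 6*I*√6779059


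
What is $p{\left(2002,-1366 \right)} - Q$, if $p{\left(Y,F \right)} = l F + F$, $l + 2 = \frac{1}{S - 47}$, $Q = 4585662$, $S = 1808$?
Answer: $- \frac{8072946622}{1761} \approx -4.5843 \cdot 10^{6}$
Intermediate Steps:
$l = - \frac{3521}{1761}$ ($l = -2 + \frac{1}{1808 - 47} = -2 + \frac{1}{1761} = - \frac{3521}{1761} \approx -1.9994$)
$p{\left(Y,F \right)} = - \frac{1760 F}{1761}$ ($p{\left(Y,F \right)} = - \frac{3521 F}{1761} + F = - \frac{1760 F}{1761}$)
$p{\left(2002,-1366 \right)} - Q = \left(- \frac{1760}{1761}\right) \left(-1366\right) - 4585662 = \frac{2404160}{1761} - 4585662 = - \frac{8072946622}{1761}$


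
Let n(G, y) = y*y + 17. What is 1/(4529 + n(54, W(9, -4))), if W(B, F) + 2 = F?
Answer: 1/4582 ≈ 0.00021825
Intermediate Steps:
W(B, F) = -2 + F
n(G, y) = 17 + y**2 (n(G, y) = y**2 + 17 = 17 + y**2)
1/(4529 + n(54, W(9, -4))) = 1/(4529 + (17 + (-2 - 4)**2)) = 1/(4529 + (17 + (-6)**2)) = 1/(4529 + (17 + 36)) = 1/(4529 + 53) = 1/4582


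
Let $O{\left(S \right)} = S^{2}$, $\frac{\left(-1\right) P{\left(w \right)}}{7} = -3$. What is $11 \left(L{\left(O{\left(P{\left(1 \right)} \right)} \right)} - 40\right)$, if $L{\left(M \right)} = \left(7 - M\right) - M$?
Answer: $-10065$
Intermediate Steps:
$P{\left(w \right)} = 21$ ($P{\left(w \right)} = \left(-7\right) \left(-3\right) = 21$)
$L{\left(M \right)} = 7 - 2 M$
$11 \left(L{\left(O{\left(P{\left(1 \right)} \right)} \right)} - 40\right) = 11 \left(\left(7 - 2 \cdot 21^{2}\right) - 40\right) = 11 \left(\left(7 - 882\right) - 40\right) = 11 \left(-875 - 40\right) = 11 \left(-915\right) = -10065$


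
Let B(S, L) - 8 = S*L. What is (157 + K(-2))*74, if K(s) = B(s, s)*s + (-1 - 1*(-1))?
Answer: 9842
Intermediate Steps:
B(S, L) = 8 + L*S (B(S, L) = 8 + S*L = 8 + L*S)
K(s) = s*(8 + s**2) (K(s) = (8 + s*s)*s + (-1 - 1*(-1)) = (8 + s**2)*s + (-1 + 1) = s*(8 + s**2) + 0 = s*(8 + s**2))
(157 + K(-2))*74 = (157 - 2*(8 + (-2)**2))*74 = (157 - 2*(8 + 4))*74 = (157 - 2*12)*74 = (157 - 24)*74 = 133*74 = 9842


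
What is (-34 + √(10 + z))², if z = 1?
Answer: (34 - √11)² ≈ 941.47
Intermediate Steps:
(-34 + √(10 + z))² = (-34 + √(10 + 1))² = (-34 + √11)²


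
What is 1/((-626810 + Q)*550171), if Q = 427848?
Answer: -1/109463122502 ≈ -9.1355e-12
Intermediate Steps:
1/((-626810 + Q)*550171) = 1/((-626810 + 427848)*550171) = (1/550171)/(-198962) = -1/198962*1/550171 = -1/109463122502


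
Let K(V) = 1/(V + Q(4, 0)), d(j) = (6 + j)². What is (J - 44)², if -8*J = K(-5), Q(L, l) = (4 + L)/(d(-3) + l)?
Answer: 169390225/87616 ≈ 1933.3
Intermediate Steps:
Q(L, l) = (4 + L)/(9 + l) (Q(L, l) = (4 + L)/((6 - 3)² + l) = (4 + L)/(3² + l) = (4 + L)/(9 + l))
K(V) = 1/(8/9 + V) (K(V) = 1/(V + (4 + 4)/(9 + 0)) = 1/(V + 8/9) = 1/(8/9 + V))
J = 9/296 (J = -9/(8*(8 + 9*(-5))) = -9/(8*(8 - 45)) = -9/(8*(-37)) = -9*(-1)/(8*37) = -⅛*(-9/37) = 9/296 ≈ 0.030405)
(J - 44)² = (9/296 - 44)² = (-13015/296)² = 169390225/87616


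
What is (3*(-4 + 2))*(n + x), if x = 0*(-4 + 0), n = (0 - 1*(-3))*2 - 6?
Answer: 0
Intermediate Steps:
n = 0 (n = (0 + 3)*2 - 6 = 3*2 - 6 = 6 - 6 = 0)
x = 0 (x = 0*(-4) = 0)
(3*(-4 + 2))*(n + x) = (3*(-4 + 2))*(0 + 0) = (3*(-2))*0 = -6*0 = 0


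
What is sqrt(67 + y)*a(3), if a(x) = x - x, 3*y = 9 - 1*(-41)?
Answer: 0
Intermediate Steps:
y = 50/3 (y = (9 - 1*(-41))/3 = (9 + 41)/3 = (1/3)*50 = 50/3 ≈ 16.667)
a(x) = 0
sqrt(67 + y)*a(3) = sqrt(67 + 50/3)*0 = sqrt(251/3)*0 = (sqrt(753)/3)*0 = 0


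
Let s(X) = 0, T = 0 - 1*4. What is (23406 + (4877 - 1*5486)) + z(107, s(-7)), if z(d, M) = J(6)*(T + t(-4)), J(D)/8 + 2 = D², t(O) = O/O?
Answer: 21981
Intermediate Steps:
t(O) = 1
T = -4 (T = 0 - 4 = -4)
J(D) = -16 + 8*D²
z(d, M) = -816 (z(d, M) = (-16 + 8*6²)*(-4 + 1) = (-16 + 8*36)*(-3) = (-16 + 288)*(-3) = 272*(-3) = -816)
(23406 + (4877 - 1*5486)) + z(107, s(-7)) = (23406 + (4877 - 1*5486)) - 816 = (23406 + (4877 - 5486)) - 816 = (23406 - 609) - 816 = 22797 - 816 = 21981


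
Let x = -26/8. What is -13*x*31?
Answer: 5239/4 ≈ 1309.8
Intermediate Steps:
x = -13/4 (x = -26*⅛ = -13/4 ≈ -3.2500)
-13*x*31 = -13*(-13/4)*31 = (169/4)*31 = 5239/4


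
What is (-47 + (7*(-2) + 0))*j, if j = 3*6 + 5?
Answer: -1403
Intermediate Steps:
j = 23 (j = 18 + 5 = 23)
(-47 + (7*(-2) + 0))*j = (-47 + (7*(-2) + 0))*23 = (-47 + (-14 + 0))*23 = (-47 - 14)*23 = -61*23 = -1403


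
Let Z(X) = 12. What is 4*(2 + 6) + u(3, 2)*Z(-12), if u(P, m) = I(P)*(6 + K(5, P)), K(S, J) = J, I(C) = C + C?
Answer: 680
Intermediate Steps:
I(C) = 2*C
u(P, m) = 2*P*(6 + P) (u(P, m) = (2*P)*(6 + P) = 2*P*(6 + P))
4*(2 + 6) + u(3, 2)*Z(-12) = 4*(2 + 6) + (2*3*(6 + 3))*12 = 4*8 + (2*3*9)*12 = 32 + 54*12 = 32 + 648 = 680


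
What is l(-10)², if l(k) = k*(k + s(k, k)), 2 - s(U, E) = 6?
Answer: 19600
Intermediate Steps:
s(U, E) = -4 (s(U, E) = 2 - 1*6 = 2 - 6 = -4)
l(k) = k*(-4 + k) (l(k) = k*(k - 4) = k*(-4 + k))
l(-10)² = (-10*(-4 - 10))² = (-10*(-14))² = 140² = 19600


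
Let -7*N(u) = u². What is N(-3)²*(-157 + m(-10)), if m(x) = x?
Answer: -13527/49 ≈ -276.06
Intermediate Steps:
N(u) = -u²/7
N(-3)²*(-157 + m(-10)) = (-⅐*(-3)²)²*(-157 - 10) = (-⅐*9)²*(-167) = (-9/7)²*(-167) = (81/49)*(-167) = -13527/49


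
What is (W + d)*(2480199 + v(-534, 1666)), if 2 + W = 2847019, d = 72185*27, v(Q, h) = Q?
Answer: 11892503095980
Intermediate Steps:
d = 1948995
W = 2847017 (W = -2 + 2847019 = 2847017)
(W + d)*(2480199 + v(-534, 1666)) = (2847017 + 1948995)*(2480199 - 534) = 4796012*2479665 = 11892503095980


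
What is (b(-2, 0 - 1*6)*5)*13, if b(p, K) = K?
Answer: -390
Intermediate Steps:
(b(-2, 0 - 1*6)*5)*13 = ((0 - 1*6)*5)*13 = ((0 - 6)*5)*13 = -6*5*13 = -30*13 = -390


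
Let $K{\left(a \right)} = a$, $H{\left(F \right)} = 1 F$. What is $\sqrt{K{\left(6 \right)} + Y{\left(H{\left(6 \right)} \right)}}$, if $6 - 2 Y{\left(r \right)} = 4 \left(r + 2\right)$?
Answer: $i \sqrt{7} \approx 2.6458 i$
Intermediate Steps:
$H{\left(F \right)} = F$
$Y{\left(r \right)} = -1 - 2 r$ ($Y{\left(r \right)} = 3 - \frac{4 \left(r + 2\right)}{2} = 3 - \frac{4 \left(2 + r\right)}{2} = 3 - \frac{8 + 4 r}{2} = 3 - \left(4 + 2 r\right) = -1 - 2 r$)
$\sqrt{K{\left(6 \right)} + Y{\left(H{\left(6 \right)} \right)}} = \sqrt{6 - 13} = \sqrt{-7} = i \sqrt{7}$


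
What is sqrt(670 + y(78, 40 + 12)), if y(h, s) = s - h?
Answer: 2*sqrt(161) ≈ 25.377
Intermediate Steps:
sqrt(670 + y(78, 40 + 12)) = sqrt(670 + ((40 + 12) - 1*78)) = sqrt(670 + (52 - 78)) = sqrt(670 - 26) = sqrt(644) = 2*sqrt(161)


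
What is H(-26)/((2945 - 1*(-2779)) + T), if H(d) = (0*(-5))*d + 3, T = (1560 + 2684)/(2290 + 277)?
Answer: 7701/14697752 ≈ 0.00052396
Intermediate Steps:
T = 4244/2567 ≈ 1.6533
H(d) = 3 (H(d) = 0*d + 3 = 0 + 3 = 3)
H(-26)/((2945 - 1*(-2779)) + T) = 3/((2945 - 1*(-2779)) + 4244/2567) = 3/((2945 + 2779) + 4244/2567) = 3/(5724 + 4244/2567) = 3/(14697752/2567) = 3*(2567/14697752) = 7701/14697752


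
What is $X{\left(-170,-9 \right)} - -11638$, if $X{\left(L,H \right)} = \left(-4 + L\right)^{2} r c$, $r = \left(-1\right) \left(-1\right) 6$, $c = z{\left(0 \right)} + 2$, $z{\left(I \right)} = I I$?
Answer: $374950$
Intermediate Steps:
$z{\left(I \right)} = I^{2}$
$c = 2$ ($c = 0^{2} + 2 = 0 + 2 = 2$)
$r = 6$ ($r = 1 \cdot 6 = 6$)
$X{\left(L,H \right)} = 12 \left(-4 + L\right)^{2}$ ($X{\left(L,H \right)} = \left(-4 + L\right)^{2} \cdot 6 \cdot 2 = 6 \left(-4 + L\right)^{2} \cdot 2 = 12 \left(-4 + L\right)^{2}$)
$X{\left(-170,-9 \right)} - -11638 = 12 \left(-4 - 170\right)^{2} - -11638 = 12 \left(-174\right)^{2} + 11638 = 12 \cdot 30276 + 11638 = 363312 + 11638 = 374950$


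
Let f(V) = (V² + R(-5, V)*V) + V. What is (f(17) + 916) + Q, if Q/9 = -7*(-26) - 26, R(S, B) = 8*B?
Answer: 4938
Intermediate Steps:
Q = 1404 (Q = 9*(-7*(-26) - 26) = 9*(182 - 26) = 9*156 = 1404)
f(V) = V + 9*V² (f(V) = (V² + (8*V)*V) + V = (V² + 8*V²) + V = 9*V² + V = V + 9*V²)
(f(17) + 916) + Q = (17*(1 + 9*17) + 916) + 1404 = (17*(1 + 153) + 916) + 1404 = (17*154 + 916) + 1404 = (2618 + 916) + 1404 = 3534 + 1404 = 4938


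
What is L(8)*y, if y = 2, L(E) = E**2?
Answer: 128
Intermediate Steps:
L(8)*y = 8**2*2 = 64*2 = 128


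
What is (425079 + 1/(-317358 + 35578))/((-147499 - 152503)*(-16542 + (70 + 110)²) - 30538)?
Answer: -119778760619/1340557713932120 ≈ -8.9350e-5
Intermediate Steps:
(425079 + 1/(-317358 + 35578))/((-147499 - 152503)*(-16542 + (70 + 110)²) - 30538) = (425079 + 1/(-281780))/(-300002*(-16542 + 180²) - 30538) = (425079 - 1/281780)/(-300002*(-16542 + 32400) - 30538) = 119778760619/(281780*(-300002*15858 - 30538)) = 119778760619/(281780*(-4757431716 - 30538)) = (119778760619/281780)/(-4757462254) = (119778760619/281780)*(-1/4757462254) = -119778760619/1340557713932120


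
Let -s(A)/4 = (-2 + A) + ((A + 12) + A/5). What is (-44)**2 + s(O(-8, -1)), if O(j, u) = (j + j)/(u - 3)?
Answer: 9304/5 ≈ 1860.8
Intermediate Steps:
O(j, u) = 2*j/(-3 + u) (O(j, u) = (2*j)/(-3 + u) = 2*j/(-3 + u))
s(A) = -40 - 44*A/5 (s(A) = -4*((-2 + A) + ((A + 12) + A/5)) = -4*((-2 + A) + ((12 + A) + A*(1/5))) = -4*((-2 + A) + ((12 + A) + A/5)) = -4*((-2 + A) + (12 + 6*A/5)) = -4*(10 + 11*A/5) = -40 - 44*A/5)
(-44)**2 + s(O(-8, -1)) = (-44)**2 + (-40 - 88*(-8)/(5*(-3 - 1))) = 1936 + (-40 - 88*(-8)/(5*(-4))) = 1936 + (-40 - 88*(-8)*(-1)/(5*4)) = 1936 + (-40 - 44/5*4) = 1936 + (-40 - 176/5) = 1936 - 376/5 = 9304/5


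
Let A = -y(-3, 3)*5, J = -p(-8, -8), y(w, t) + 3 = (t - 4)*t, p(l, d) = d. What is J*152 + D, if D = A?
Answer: 1246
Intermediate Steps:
y(w, t) = -3 + t*(-4 + t) (y(w, t) = -3 + (t - 4)*t = -3 + (-4 + t)*t = -3 + t*(-4 + t))
J = 8 (J = -1*(-8) = 8)
A = 30 (A = -(-3 + 3² - 4*3)*5 = -(-3 + 9 - 12)*5 = -1*(-6)*5 = 6*5 = 30)
D = 30
J*152 + D = 8*152 + 30 = 1216 + 30 = 1246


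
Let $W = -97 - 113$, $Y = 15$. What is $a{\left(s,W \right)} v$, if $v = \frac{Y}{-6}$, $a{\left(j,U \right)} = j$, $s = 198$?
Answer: $-495$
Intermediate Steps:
$W = -210$ ($W = -97 - 113 = -210$)
$v = - \frac{5}{2}$ ($v = \frac{15}{-6} = 15 \left(- \frac{1}{6}\right) = - \frac{5}{2} \approx -2.5$)
$a{\left(s,W \right)} v = 198 \left(- \frac{5}{2}\right) = -495$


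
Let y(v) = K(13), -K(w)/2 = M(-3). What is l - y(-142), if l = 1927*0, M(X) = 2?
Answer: 4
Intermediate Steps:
K(w) = -4 (K(w) = -2*2 = -4)
y(v) = -4
l = 0
l - y(-142) = 0 - 1*(-4) = 0 + 4 = 4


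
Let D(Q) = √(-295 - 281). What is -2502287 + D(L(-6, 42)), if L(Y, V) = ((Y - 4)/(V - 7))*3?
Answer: -2502287 + 24*I ≈ -2.5023e+6 + 24.0*I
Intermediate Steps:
L(Y, V) = 3*(-4 + Y)/(-7 + V) (L(Y, V) = ((-4 + Y)/(-7 + V))*3 = 3*(-4 + Y)/(-7 + V))
D(Q) = 24*I (D(Q) = √(-576) = 24*I)
-2502287 + D(L(-6, 42)) = -2502287 + 24*I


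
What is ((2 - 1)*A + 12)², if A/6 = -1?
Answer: 36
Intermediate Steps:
A = -6 (A = 6*(-1) = -6)
((2 - 1)*A + 12)² = ((2 - 1)*(-6) + 12)² = (1*(-6) + 12)² = (-6 + 12)² = 6² = 36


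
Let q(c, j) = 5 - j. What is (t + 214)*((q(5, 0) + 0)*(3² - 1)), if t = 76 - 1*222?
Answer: 2720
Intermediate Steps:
t = -146 (t = 76 - 222 = -146)
(t + 214)*((q(5, 0) + 0)*(3² - 1)) = (-146 + 214)*(((5 - 1*0) + 0)*(3² - 1)) = 68*(((5 + 0) + 0)*(9 - 1)) = 68*((5 + 0)*8) = 68*(5*8) = 68*40 = 2720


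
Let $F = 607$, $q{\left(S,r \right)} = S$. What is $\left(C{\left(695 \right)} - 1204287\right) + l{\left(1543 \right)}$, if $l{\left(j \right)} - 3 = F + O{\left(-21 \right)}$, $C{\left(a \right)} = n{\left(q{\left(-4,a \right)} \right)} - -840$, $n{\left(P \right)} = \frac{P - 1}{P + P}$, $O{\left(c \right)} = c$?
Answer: $- \frac{9622859}{8} \approx -1.2029 \cdot 10^{6}$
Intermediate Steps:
$n{\left(P \right)} = \frac{-1 + P}{2 P}$
$C{\left(a \right)} = \frac{6725}{8}$ ($C{\left(a \right)} = \frac{-1 - 4}{2 \left(-4\right)} - -840 = \frac{1}{2} \left(- \frac{1}{4}\right) \left(-5\right) + 840 = \frac{5}{8} + 840 = \frac{6725}{8}$)
$l{\left(j \right)} = 589$ ($l{\left(j \right)} = 3 + \left(607 - 21\right) = 3 + 586 = 589$)
$\left(C{\left(695 \right)} - 1204287\right) + l{\left(1543 \right)} = \left(\frac{6725}{8} - 1204287\right) + 589 = - \frac{9627571}{8} + 589 = - \frac{9622859}{8}$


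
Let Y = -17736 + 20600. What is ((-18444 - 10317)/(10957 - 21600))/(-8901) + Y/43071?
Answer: 30008614369/453362201817 ≈ 0.066191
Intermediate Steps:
Y = 2864
((-18444 - 10317)/(10957 - 21600))/(-8901) + Y/43071 = ((-18444 - 10317)/(10957 - 21600))/(-8901) + 2864/43071 = -28761/(-10643)*(-1/8901) + 2864*(1/43071) = -28761*(-1/10643)*(-1/8901) + 2864/43071 = (28761/10643)*(-1/8901) + 2864/43071 = -9587/31577781 + 2864/43071 = 30008614369/453362201817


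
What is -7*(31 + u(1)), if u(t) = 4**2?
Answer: -329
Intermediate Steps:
u(t) = 16
-7*(31 + u(1)) = -7*(31 + 16) = -7*47 = -329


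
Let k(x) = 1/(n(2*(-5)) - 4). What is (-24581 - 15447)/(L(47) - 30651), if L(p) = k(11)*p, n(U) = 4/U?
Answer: 880616/674557 ≈ 1.3055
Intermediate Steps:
k(x) = -5/22 (k(x) = 1/(4/((2*(-5))) - 4) = 1/(4/(-10) - 4) = 1/(4*(-⅒) - 4) = 1/(-⅖ - 4) = 1/(-22/5) = -5/22)
L(p) = -5*p/22
(-24581 - 15447)/(L(47) - 30651) = (-24581 - 15447)/(-5/22*47 - 30651) = -40028/(-235/22 - 30651) = -40028/(-674557/22) = -40028*(-22/674557) = 880616/674557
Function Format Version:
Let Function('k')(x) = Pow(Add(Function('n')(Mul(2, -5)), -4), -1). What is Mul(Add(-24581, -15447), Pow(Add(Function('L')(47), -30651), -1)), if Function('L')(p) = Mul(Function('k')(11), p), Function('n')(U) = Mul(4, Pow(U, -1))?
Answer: Rational(880616, 674557) ≈ 1.3055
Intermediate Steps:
Function('k')(x) = Rational(-5, 22) (Function('k')(x) = Pow(Add(Mul(4, Pow(Mul(2, -5), -1)), -4), -1) = Pow(Add(Mul(4, Pow(-10, -1)), -4), -1) = Pow(Add(Mul(4, Rational(-1, 10)), -4), -1) = Pow(Add(Rational(-2, 5), -4), -1) = Pow(Rational(-22, 5), -1) = Rational(-5, 22))
Function('L')(p) = Mul(Rational(-5, 22), p)
Mul(Add(-24581, -15447), Pow(Add(Function('L')(47), -30651), -1)) = Mul(Add(-24581, -15447), Pow(Add(Mul(Rational(-5, 22), 47), -30651), -1)) = Mul(-40028, Pow(Add(Rational(-235, 22), -30651), -1)) = Mul(-40028, Pow(Rational(-674557, 22), -1)) = Mul(-40028, Rational(-22, 674557)) = Rational(880616, 674557)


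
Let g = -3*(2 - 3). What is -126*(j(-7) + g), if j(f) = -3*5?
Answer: 1512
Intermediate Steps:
j(f) = -15
g = 3 (g = -3*(-1) = 3)
-126*(j(-7) + g) = -126*(-15 + 3) = -126*(-12) = 1512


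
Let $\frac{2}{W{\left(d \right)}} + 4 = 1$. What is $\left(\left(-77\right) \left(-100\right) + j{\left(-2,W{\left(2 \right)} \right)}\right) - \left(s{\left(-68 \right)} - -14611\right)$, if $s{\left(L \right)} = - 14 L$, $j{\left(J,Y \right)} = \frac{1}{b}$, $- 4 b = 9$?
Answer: $- \frac{70771}{9} \approx -7863.4$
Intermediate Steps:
$b = - \frac{9}{4}$ ($b = \left(- \frac{1}{4}\right) 9 = - \frac{9}{4} \approx -2.25$)
$W{\left(d \right)} = - \frac{2}{3}$ ($W{\left(d \right)} = \frac{2}{-4 + 1} = \frac{2}{-3} = 2 \left(- \frac{1}{3}\right) = - \frac{2}{3}$)
$j{\left(J,Y \right)} = - \frac{4}{9}$ ($j{\left(J,Y \right)} = \frac{1}{- \frac{9}{4}} = - \frac{4}{9}$)
$\left(\left(-77\right) \left(-100\right) + j{\left(-2,W{\left(2 \right)} \right)}\right) - \left(s{\left(-68 \right)} - -14611\right) = \left(\left(-77\right) \left(-100\right) - \frac{4}{9}\right) - \left(\left(-14\right) \left(-68\right) - -14611\right) = \left(7700 - \frac{4}{9}\right) - \left(952 + 14611\right) = \frac{69296}{9} - 15563 = - \frac{70771}{9}$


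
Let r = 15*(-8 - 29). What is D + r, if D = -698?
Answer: -1253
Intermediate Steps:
r = -555 (r = 15*(-37) = -555)
D + r = -698 - 555 = -1253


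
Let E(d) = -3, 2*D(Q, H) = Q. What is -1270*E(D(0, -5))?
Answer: 3810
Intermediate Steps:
D(Q, H) = Q/2
-1270*E(D(0, -5)) = -1270*(-3) = 3810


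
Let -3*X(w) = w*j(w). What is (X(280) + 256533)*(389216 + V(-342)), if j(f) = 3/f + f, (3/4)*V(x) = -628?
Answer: 805337342656/9 ≈ 8.9482e+10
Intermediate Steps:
V(x) = -2512/3 (V(x) = (4/3)*(-628) = -2512/3)
j(f) = f + 3/f
X(w) = -w*(w + 3/w)/3
(X(280) + 256533)*(389216 + V(-342)) = ((-1 - ⅓*280²) + 256533)*(389216 - 2512/3) = ((-1 - ⅓*78400) + 256533)*(1165136/3) = ((-1 - 78400/3) + 256533)*(1165136/3) = (-78403/3 + 256533)*(1165136/3) = (691196/3)*(1165136/3) = 805337342656/9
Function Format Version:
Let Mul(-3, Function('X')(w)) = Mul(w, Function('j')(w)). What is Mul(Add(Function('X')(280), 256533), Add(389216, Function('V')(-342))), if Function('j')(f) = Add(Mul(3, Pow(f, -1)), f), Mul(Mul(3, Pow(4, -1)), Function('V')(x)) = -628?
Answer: Rational(805337342656, 9) ≈ 8.9482e+10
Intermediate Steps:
Function('V')(x) = Rational(-2512, 3) (Function('V')(x) = Mul(Rational(4, 3), -628) = Rational(-2512, 3))
Function('j')(f) = Add(f, Mul(3, Pow(f, -1)))
Function('X')(w) = Mul(Rational(-1, 3), w, Add(w, Mul(3, Pow(w, -1)))) (Function('X')(w) = Mul(Rational(-1, 3), Mul(w, Add(w, Mul(3, Pow(w, -1))))) = Mul(Rational(-1, 3), w, Add(w, Mul(3, Pow(w, -1)))))
Mul(Add(Function('X')(280), 256533), Add(389216, Function('V')(-342))) = Mul(Add(Add(-1, Mul(Rational(-1, 3), Pow(280, 2))), 256533), Add(389216, Rational(-2512, 3))) = Mul(Add(Add(-1, Mul(Rational(-1, 3), 78400)), 256533), Rational(1165136, 3)) = Mul(Add(Add(-1, Rational(-78400, 3)), 256533), Rational(1165136, 3)) = Mul(Add(Rational(-78403, 3), 256533), Rational(1165136, 3)) = Mul(Rational(691196, 3), Rational(1165136, 3)) = Rational(805337342656, 9)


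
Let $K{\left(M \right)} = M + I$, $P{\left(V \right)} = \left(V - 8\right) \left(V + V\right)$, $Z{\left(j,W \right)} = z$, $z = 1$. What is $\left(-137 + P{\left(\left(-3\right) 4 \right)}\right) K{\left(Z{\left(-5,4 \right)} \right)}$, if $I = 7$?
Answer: $2744$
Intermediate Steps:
$Z{\left(j,W \right)} = 1$
$P{\left(V \right)} = 2 V \left(-8 + V\right)$ ($P{\left(V \right)} = \left(-8 + V\right) 2 V = 2 V \left(-8 + V\right)$)
$K{\left(M \right)} = 7 + M$ ($K{\left(M \right)} = M + 7 = 7 + M$)
$\left(-137 + P{\left(\left(-3\right) 4 \right)}\right) K{\left(Z{\left(-5,4 \right)} \right)} = \left(-137 + 2 \left(\left(-3\right) 4\right) \left(-8 - 12\right)\right) \left(7 + 1\right) = \left(-137 + 2 \left(-12\right) \left(-8 - 12\right)\right) 8 = \left(-137 + 2 \left(-12\right) \left(-20\right)\right) 8 = \left(-137 + 480\right) 8 = 343 \cdot 8 = 2744$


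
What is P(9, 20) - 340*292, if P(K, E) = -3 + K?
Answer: -99274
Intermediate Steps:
P(9, 20) - 340*292 = (-3 + 9) - 340*292 = 6 - 99280 = -99274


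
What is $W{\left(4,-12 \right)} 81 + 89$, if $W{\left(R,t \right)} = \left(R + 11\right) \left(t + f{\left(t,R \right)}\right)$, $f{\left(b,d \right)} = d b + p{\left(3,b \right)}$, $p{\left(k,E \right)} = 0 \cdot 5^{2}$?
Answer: $-72811$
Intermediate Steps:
$p{\left(k,E \right)} = 0$ ($p{\left(k,E \right)} = 0 \cdot 25 = 0$)
$f{\left(b,d \right)} = b d$ ($f{\left(b,d \right)} = d b + 0 = b d + 0 = b d$)
$W{\left(R,t \right)} = \left(11 + R\right) \left(t + R t\right)$ ($W{\left(R,t \right)} = \left(R + 11\right) \left(t + t R\right) = \left(11 + R\right) \left(t + R t\right)$)
$W{\left(4,-12 \right)} 81 + 89 = - 12 \left(11 + 4^{2} + 12 \cdot 4\right) 81 + 89 = - 12 \left(11 + 16 + 48\right) 81 + 89 = \left(-12\right) 75 \cdot 81 + 89 = \left(-900\right) 81 + 89 = -72900 + 89 = -72811$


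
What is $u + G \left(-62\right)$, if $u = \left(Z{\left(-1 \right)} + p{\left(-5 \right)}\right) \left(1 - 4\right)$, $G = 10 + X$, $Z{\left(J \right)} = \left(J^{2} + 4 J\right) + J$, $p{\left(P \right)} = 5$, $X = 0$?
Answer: $-623$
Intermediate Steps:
$Z{\left(J \right)} = J^{2} + 5 J$
$G = 10$ ($G = 10 + 0 = 10$)
$u = -3$ ($u = \left(- (5 - 1) + 5\right) \left(1 - 4\right) = \left(\left(-1\right) 4 + 5\right) \left(1 - 4\right) = \left(-4 + 5\right) \left(-3\right) = 1 \left(-3\right) = -3$)
$u + G \left(-62\right) = -3 + 10 \left(-62\right) = -3 - 620 = -623$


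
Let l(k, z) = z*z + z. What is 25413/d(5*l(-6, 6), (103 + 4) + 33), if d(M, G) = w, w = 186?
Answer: 8471/62 ≈ 136.63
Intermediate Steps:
l(k, z) = z + z² (l(k, z) = z² + z = z + z²)
d(M, G) = 186
25413/d(5*l(-6, 6), (103 + 4) + 33) = 25413/186 = 25413*(1/186) = 8471/62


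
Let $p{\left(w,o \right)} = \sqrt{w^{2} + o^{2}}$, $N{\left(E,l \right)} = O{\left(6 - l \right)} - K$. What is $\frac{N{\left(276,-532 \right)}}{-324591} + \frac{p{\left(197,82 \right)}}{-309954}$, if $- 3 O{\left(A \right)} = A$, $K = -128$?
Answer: $\frac{154}{973773} - \frac{\sqrt{45533}}{309954} \approx -0.00053029$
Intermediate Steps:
$O{\left(A \right)} = - \frac{A}{3}$
$N{\left(E,l \right)} = 126 + \frac{l}{3}$ ($N{\left(E,l \right)} = - \frac{6 - l}{3} - -128 = \left(-2 + \frac{l}{3}\right) + 128 = 126 + \frac{l}{3}$)
$p{\left(w,o \right)} = \sqrt{o^{2} + w^{2}}$
$\frac{N{\left(276,-532 \right)}}{-324591} + \frac{p{\left(197,82 \right)}}{-309954} = \frac{126 + \frac{1}{3} \left(-532\right)}{-324591} + \frac{\sqrt{82^{2} + 197^{2}}}{-309954} = \left(126 - \frac{532}{3}\right) \left(- \frac{1}{324591}\right) + \sqrt{6724 + 38809} \left(- \frac{1}{309954}\right) = \left(- \frac{154}{3}\right) \left(- \frac{1}{324591}\right) + \sqrt{45533} \left(- \frac{1}{309954}\right) = \frac{154}{973773} - \frac{\sqrt{45533}}{309954}$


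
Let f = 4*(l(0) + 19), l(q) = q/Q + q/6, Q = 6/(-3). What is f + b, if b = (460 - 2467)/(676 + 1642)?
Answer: 174161/2318 ≈ 75.134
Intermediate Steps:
Q = -2 (Q = 6*(-⅓) = -2)
b = -2007/2318 ≈ -0.86583
l(q) = -q/3 (l(q) = q/(-2) + q/6 = q*(-½) + q*(⅙) = -q/2 + q/6 = -q/3)
f = 76 (f = 4*(-⅓*0 + 19) = 4*(0 + 19) = 4*19 = 76)
f + b = 76 - 2007/2318 = 174161/2318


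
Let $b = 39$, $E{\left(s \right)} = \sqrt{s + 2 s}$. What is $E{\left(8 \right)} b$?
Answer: $78 \sqrt{6} \approx 191.06$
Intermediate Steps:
$E{\left(s \right)} = \sqrt{3} \sqrt{s}$ ($E{\left(s \right)} = \sqrt{3 s} = \sqrt{3} \sqrt{s}$)
$E{\left(8 \right)} b = \sqrt{3} \sqrt{8} \cdot 39 = \sqrt{3} \cdot 2 \sqrt{2} \cdot 39 = 2 \sqrt{6} \cdot 39 = 78 \sqrt{6}$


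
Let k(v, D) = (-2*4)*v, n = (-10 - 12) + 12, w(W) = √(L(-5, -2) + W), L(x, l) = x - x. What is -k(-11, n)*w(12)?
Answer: -176*√3 ≈ -304.84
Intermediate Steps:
L(x, l) = 0
w(W) = √W (w(W) = √(0 + W) = √W)
n = -10 (n = -22 + 12 = -10)
k(v, D) = -8*v
-k(-11, n)*w(12) = -(-8*(-11))*√12 = -88*2*√3 = -176*√3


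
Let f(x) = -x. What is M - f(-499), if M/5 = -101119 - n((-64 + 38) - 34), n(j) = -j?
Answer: -506394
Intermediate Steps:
M = -505895 (M = 5*(-101119 - (-1)*((-64 + 38) - 34)) = 5*(-101119 - (-1)*(-26 - 34)) = 5*(-101119 - (-1)*(-60)) = 5*(-101119 - 1*60) = 5*(-101119 - 60) = 5*(-101179) = -505895)
M - f(-499) = -505895 - (-1)*(-499) = -505895 - 1*499 = -505895 - 499 = -506394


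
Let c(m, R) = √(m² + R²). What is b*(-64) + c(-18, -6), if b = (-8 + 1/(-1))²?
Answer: -5184 + 6*√10 ≈ -5165.0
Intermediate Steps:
b = 81 (b = (-8 + 1*(-1))² = (-8 - 1)² = (-9)² = 81)
c(m, R) = √(R² + m²)
b*(-64) + c(-18, -6) = 81*(-64) + √((-6)² + (-18)²) = -5184 + √(36 + 324) = -5184 + √360 = -5184 + 6*√10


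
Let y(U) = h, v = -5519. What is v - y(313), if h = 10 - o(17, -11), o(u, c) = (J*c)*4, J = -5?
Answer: -5309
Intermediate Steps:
o(u, c) = -20*c (o(u, c) = -5*c*4 = -20*c)
h = -210 (h = 10 - (-20)*(-11) = 10 - 1*220 = 10 - 220 = -210)
y(U) = -210
v - y(313) = -5519 - 1*(-210) = -5519 + 210 = -5309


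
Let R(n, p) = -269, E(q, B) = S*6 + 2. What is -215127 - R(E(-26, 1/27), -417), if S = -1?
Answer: -214858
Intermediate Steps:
E(q, B) = -4 (E(q, B) = -1*6 + 2 = -6 + 2 = -4)
-215127 - R(E(-26, 1/27), -417) = -215127 - 1*(-269) = -215127 + 269 = -214858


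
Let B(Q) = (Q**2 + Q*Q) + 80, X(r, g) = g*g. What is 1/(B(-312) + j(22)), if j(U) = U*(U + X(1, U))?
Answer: 1/205900 ≈ 4.8567e-6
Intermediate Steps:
X(r, g) = g**2
j(U) = U*(U + U**2)
B(Q) = 80 + 2*Q**2 (B(Q) = (Q**2 + Q**2) + 80 = 2*Q**2 + 80 = 80 + 2*Q**2)
1/(B(-312) + j(22)) = 1/((80 + 2*(-312)**2) + 22**2*(1 + 22)) = 1/((80 + 2*97344) + 484*23) = 1/((80 + 194688) + 11132) = 1/(194768 + 11132) = 1/205900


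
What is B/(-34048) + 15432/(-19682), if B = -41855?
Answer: 149180687/335066368 ≈ 0.44523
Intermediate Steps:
B/(-34048) + 15432/(-19682) = -41855/(-34048) + 15432/(-19682) = -41855*(-1/34048) + 15432*(-1/19682) = 41855/34048 - 7716/9841 = 149180687/335066368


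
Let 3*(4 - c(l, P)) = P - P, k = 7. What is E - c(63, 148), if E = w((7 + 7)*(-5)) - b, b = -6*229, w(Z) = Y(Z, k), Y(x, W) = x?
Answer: 1300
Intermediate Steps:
w(Z) = Z
b = -1374
c(l, P) = 4 (c(l, P) = 4 - (P - P)/3 = 4 - 1/3*0 = 4 + 0 = 4)
E = 1304 (E = (7 + 7)*(-5) - 1*(-1374) = 14*(-5) + 1374 = -70 + 1374 = 1304)
E - c(63, 148) = 1304 - 1*4 = 1304 - 4 = 1300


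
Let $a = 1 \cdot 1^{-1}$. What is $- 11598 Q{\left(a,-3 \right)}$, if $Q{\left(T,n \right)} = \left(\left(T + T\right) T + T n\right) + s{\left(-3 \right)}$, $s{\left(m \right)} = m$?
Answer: $46392$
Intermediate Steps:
$a = 1$ ($a = 1 \cdot 1 = 1$)
$Q{\left(T,n \right)} = -3 + 2 T^{2} + T n$ ($Q{\left(T,n \right)} = \left(\left(T + T\right) T + T n\right) - 3 = \left(2 T T + T n\right) - 3 = \left(2 T^{2} + T n\right) - 3 = -3 + 2 T^{2} + T n$)
$- 11598 Q{\left(a,-3 \right)} = - 11598 \left(-3 + 2 \cdot 1^{2} + 1 \left(-3\right)\right) = - 11598 \left(-3 + 2 \cdot 1 - 3\right) = - 11598 \left(-3 + 2 - 3\right) = \left(-11598\right) \left(-4\right) = 46392$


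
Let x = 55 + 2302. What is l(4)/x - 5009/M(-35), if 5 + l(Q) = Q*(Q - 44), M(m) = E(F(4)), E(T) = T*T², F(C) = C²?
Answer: -12482053/9654272 ≈ -1.2929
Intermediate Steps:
E(T) = T³
x = 2357
M(m) = 4096 (M(m) = (4²)³ = 16³ = 4096)
l(Q) = -5 + Q*(-44 + Q) (l(Q) = -5 + Q*(Q - 44) = -5 + Q*(-44 + Q))
l(4)/x - 5009/M(-35) = (-5 + 4² - 44*4)/2357 - 5009/4096 = (-5 + 16 - 176)*(1/2357) - 5009*1/4096 = -165*1/2357 - 5009/4096 = -165/2357 - 5009/4096 = -12482053/9654272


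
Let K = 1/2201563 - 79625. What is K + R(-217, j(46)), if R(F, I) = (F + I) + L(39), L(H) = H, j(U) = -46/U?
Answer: -175693533651/2201563 ≈ -79804.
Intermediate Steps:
R(F, I) = 39 + F + I (R(F, I) = (F + I) + 39 = 39 + F + I)
K = -175299453874/2201563 (K = 1/2201563 - 79625 = -175299453874/2201563 ≈ -79625.)
K + R(-217, j(46)) = -175299453874/2201563 + (39 - 217 - 46/46) = -175299453874/2201563 + (39 - 217 - 46*1/46) = -175299453874/2201563 + (39 - 217 - 1) = -175299453874/2201563 - 179 = -175693533651/2201563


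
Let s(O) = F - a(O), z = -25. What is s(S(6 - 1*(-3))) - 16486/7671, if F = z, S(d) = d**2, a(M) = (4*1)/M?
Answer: -5633275/207117 ≈ -27.199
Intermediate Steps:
a(M) = 4/M
F = -25
s(O) = -25 - 4/O
s(S(6 - 1*(-3))) - 16486/7671 = (-25 - 4/(6 - 1*(-3))**2) - 16486/7671 = (-25 - 4/(6 + 3)**2) - 16486/7671 = (-25 - 4/(9**2)) - 1*16486/7671 = (-25 - 4/81) - 16486/7671 = -2029/81 - 16486/7671 = -5633275/207117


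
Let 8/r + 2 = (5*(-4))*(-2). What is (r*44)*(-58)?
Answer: -10208/19 ≈ -537.26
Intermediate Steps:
r = 4/19 (r = 8/(-2 + (5*(-4))*(-2)) = 8/(-2 - 20*(-2)) = 8/(-2 + 40) = 8/38 = 8*(1/38) = 4/19 ≈ 0.21053)
(r*44)*(-58) = ((4/19)*44)*(-58) = (176/19)*(-58) = -10208/19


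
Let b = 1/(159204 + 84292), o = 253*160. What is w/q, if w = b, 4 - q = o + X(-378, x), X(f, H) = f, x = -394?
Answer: -1/9763702608 ≈ -1.0242e-10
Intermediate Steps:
o = 40480
q = -40098 (q = 4 - (40480 - 378) = 4 - 1*40102 = 4 - 40102 = -40098)
b = 1/243496 ≈ 4.1068e-6
w = 1/243496 ≈ 4.1068e-6
w/q = (1/243496)/(-40098) = (1/243496)*(-1/40098) = -1/9763702608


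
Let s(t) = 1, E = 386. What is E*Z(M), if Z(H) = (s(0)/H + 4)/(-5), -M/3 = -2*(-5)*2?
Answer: -46127/150 ≈ -307.51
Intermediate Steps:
M = -60 (M = -3*(-2*(-5))*2 = -30*2 = -3*20 = -60)
Z(H) = -⅘ - 1/(5*H) (Z(H) = (1/H + 4)/(-5) = -(1/H + 4)/5 = -(4 + 1/H)/5 = -⅘ - 1/(5*H))
E*Z(M) = 386*((⅕)*(-1 - 4*(-60))/(-60)) = 386*((⅕)*(-1/60)*(-1 + 240)) = 386*((⅕)*(-1/60)*239) = 386*(-239/300) = -46127/150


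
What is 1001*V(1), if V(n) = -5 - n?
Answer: -6006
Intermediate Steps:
1001*V(1) = 1001*(-5 - 1*1) = 1001*(-5 - 1) = 1001*(-6) = -6006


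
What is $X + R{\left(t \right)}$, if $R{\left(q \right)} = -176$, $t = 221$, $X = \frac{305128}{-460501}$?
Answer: $- \frac{81353304}{460501} \approx -176.66$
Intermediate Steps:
$X = - \frac{305128}{460501}$ ($X = 305128 \left(- \frac{1}{460501}\right) = - \frac{305128}{460501} \approx -0.6626$)
$X + R{\left(t \right)} = - \frac{305128}{460501} - 176 = - \frac{81353304}{460501}$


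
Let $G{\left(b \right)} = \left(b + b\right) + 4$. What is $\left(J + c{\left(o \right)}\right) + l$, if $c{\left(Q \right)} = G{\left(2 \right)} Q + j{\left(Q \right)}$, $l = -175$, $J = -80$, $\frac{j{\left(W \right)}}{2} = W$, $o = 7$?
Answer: $-185$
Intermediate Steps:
$j{\left(W \right)} = 2 W$
$G{\left(b \right)} = 4 + 2 b$ ($G{\left(b \right)} = 2 b + 4 = 4 + 2 b$)
$c{\left(Q \right)} = 10 Q$ ($c{\left(Q \right)} = \left(4 + 2 \cdot 2\right) Q + 2 Q = \left(4 + 4\right) Q + 2 Q = 8 Q + 2 Q = 10 Q$)
$\left(J + c{\left(o \right)}\right) + l = \left(-80 + 10 \cdot 7\right) - 175 = \left(-80 + 70\right) - 175 = -10 - 175 = -185$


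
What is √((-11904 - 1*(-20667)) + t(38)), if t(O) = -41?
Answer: 7*√178 ≈ 93.392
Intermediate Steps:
√((-11904 - 1*(-20667)) + t(38)) = √((-11904 - 1*(-20667)) - 41) = √((-11904 + 20667) - 41) = √(8763 - 41) = √8722 = 7*√178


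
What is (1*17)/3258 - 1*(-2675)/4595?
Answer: 1758653/2994102 ≈ 0.58737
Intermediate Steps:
(1*17)/3258 - 1*(-2675)/4595 = 17*(1/3258) + 2675*(1/4595) = 17/3258 + 535/919 = 1758653/2994102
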